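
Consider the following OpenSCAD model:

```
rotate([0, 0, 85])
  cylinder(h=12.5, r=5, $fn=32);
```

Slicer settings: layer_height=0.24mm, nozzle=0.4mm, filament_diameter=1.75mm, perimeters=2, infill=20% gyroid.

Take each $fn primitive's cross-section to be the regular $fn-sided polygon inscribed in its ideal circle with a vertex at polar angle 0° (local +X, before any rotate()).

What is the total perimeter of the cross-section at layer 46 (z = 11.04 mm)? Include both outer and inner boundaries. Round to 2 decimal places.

31.37 mm

At z = 11.04 mm: the r=5 cylinder contributes a regular 32-gon of circumradius 5 (perimeter = 2·32·5.000·sin(180°/32) = 31.37 mm); (rotated 85° about Z; rotation is an isometry so areas/perimeters/island counts are preserved). Overall, the cross-section is a single solid region. Total boundary length (outer) = 31.37 mm.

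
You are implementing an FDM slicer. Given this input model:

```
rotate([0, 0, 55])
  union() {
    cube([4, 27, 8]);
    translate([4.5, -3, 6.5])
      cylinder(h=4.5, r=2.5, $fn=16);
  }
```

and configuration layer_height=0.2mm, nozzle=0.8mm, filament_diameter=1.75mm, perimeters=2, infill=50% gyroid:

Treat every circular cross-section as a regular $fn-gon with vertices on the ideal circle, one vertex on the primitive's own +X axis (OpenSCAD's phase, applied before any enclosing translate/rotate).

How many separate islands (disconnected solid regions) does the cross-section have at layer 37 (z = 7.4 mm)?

At z = 7.4 mm: the cube is present — its section is the full 4×27 rectangle; the r=2.5 cylinder at (4.5, -3) contributes a regular 16-gon of circumradius 2.5; Taking the union: the 2 present regions are separate (no shared area or edge), so areas and boundary lengths simply add and each stays a separate island — 2 connected regions; (whole slice rotated 55° about Z — lengths, areas and connectivity unchanged). Overall, the cross-section has 2 separate islands. Island count = 2.

2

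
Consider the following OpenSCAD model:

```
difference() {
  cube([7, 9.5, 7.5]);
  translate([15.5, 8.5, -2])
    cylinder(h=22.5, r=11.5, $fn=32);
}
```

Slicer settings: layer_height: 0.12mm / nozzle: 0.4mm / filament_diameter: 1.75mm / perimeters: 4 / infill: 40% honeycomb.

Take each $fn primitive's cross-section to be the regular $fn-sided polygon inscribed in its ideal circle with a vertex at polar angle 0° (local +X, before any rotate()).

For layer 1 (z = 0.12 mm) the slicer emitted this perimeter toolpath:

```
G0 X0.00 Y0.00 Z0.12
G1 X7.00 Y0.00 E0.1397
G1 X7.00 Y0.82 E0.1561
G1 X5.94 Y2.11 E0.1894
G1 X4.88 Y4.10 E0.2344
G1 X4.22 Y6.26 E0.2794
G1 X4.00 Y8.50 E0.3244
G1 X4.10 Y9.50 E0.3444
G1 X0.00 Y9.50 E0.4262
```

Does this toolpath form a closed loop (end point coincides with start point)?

no

Start point (G0): (0.00, 0.00). End point (last G1): the path does not return to the start — open.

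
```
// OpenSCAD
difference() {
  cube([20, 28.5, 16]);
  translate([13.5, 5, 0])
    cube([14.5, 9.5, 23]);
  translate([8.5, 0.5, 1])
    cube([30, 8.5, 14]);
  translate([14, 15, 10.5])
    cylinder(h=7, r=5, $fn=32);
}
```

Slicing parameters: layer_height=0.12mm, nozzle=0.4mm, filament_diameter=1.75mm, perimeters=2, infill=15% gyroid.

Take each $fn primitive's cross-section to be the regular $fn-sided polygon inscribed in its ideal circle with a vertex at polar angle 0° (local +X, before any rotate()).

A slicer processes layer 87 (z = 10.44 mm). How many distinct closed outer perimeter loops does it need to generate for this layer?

At z = 10.44 mm: the 20×28.5 cube contributes its full rectangle; the cube at (13.5, 5) is present — its section is the full 14.5×9.5 rectangle; the cube at (8.5, 0.5) is present — its section is the full 30×8.5 rectangle; the cylinder at (14, 15) does not reach this height (z outside [10.5, 17.5]); After the difference (first − rest): starting from the 20×28.5 cube, the 14.5×9.5 cube at (13.5, 5) partially overlaps it — only the 61.75 mm² overlap (of its 137.75 mm²) is removed, clipping the outline; the 30×8.5 cube at (8.5, 0.5) partially overlaps it — only the 71.75 mm² overlap (of its 255.00 mm²) is removed, clipping the outline — 1 connected region. The result has 1 disconnected region.

1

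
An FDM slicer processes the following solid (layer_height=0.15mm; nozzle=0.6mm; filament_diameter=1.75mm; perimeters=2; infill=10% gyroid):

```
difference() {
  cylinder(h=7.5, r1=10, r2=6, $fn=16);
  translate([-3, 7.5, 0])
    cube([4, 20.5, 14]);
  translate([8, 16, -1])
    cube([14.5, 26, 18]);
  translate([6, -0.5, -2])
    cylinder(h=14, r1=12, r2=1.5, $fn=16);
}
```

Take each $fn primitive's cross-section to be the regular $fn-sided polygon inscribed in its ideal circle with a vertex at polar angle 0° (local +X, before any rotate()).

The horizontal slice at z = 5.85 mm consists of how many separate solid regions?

At z = 5.85 mm: the cone (r1=10→r2=6) has section circumradius 6.880 here — a regular 16-gon; the cube at (-3, 7.5) (footprint 4×20.5) is included at this height; the cube at (8, 16) (footprint 14.5×26) is included at this height; the cone at (6, -0.5) (r1=12→r2=1.5) has section circumradius 6.112 here — a regular 16-gon; Taking the first minus the rest: starting from the cone, the 4×20.5 cube at (-3, 7.5) misses the remaining region (no effect); the 14.5×26 cube at (8, 16) misses the remaining region (no effect); the cone at (6, -0.5) partially overlaps it — only the 54.69 mm² overlap (of its 114.38 mm²) is removed, clipping the outline — 1 connected region. The result has 1 disconnected region.

1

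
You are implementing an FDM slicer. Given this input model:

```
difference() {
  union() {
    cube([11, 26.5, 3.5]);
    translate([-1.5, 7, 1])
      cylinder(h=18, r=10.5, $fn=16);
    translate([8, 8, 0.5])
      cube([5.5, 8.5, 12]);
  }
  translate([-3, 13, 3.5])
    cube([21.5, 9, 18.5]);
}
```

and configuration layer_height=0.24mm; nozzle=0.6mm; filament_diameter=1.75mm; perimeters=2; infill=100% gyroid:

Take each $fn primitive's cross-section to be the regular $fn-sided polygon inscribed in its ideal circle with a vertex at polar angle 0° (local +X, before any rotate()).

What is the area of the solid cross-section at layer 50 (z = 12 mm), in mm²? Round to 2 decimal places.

331.07 mm²

At z = 12 mm: the cube is absent (z outside [0, 3.5]); the r=10.5 cylinder at (-1.5, 7) gives a regular 16-gon of circumradius 10.5 (constant along its height) (area = (16/2)·10.500²·sin(360°/16) = 337.53 mm²); the cube at (8, 8) (footprint 5.5×8.5) is included at this height (area 46.75 mm²); Taking the union: the regions partially overlap — summed areas 384.28 mm² minus the doubly-counted overlap 1.54 mm² gives 382.73 mm² — area = 382.73 mm²; the cube at (-3, 13) is present — its section is the full 21.5×9 rectangle (area 193.50 mm²); After the difference (first − rest): starting from that combined region (382.73 mm²), the 21.5×9 cube at (-3, 13) partially overlaps it — only the 51.66 mm² overlap (of its 193.50 mm²) is removed, clipping the outline — area = 331.07 mm². Overall, the cross-section is a single solid region. Net area = 331.07 mm².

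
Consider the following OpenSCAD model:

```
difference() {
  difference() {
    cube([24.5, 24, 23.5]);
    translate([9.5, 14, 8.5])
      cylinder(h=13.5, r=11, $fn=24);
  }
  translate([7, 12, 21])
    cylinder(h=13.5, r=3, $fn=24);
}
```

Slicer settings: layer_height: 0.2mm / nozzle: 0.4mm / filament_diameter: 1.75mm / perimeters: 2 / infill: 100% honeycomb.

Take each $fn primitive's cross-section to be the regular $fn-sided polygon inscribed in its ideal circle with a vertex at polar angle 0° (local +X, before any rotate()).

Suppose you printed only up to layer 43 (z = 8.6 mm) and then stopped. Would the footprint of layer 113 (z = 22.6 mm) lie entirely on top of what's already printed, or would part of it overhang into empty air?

part overhangs

Compare the two slices. At z = 8.6: the cube (footprint 24.5×24) is included at this height (area 588.00 mm²); the r=11 cylinder at (9.5, 14) gives a regular 24-gon of circumradius 11 (constant along its height) (area = (24/2)·11.000²·sin(360°/24) = 375.81 mm²); Subtracting the remaining from the first: starting from the 24.5×24 cube (588.00 mm²), the r=11 cylinder at (9.5, 14) partially overlaps it — only the 359.71 mm² overlap (of its 375.81 mm²) is removed, clipping the outline — area = 228.29 mm²; the cylinder at (7, 12) is absent (z outside [21, 34.5]); After the difference (first − rest): none of the subtracted shapes is present at this height, so that combined region is unchanged — area = 228.29 mm². At z = 22.6: the cube (footprint 24.5×24) is included at this height (area 588.00 mm²); the cylinder at (9.5, 14) does not reach this height (z outside [8.5, 22]); After the difference (first − rest): none of the subtracted shapes is present at this height, so the 24.5×24 cube is unchanged — area = 588.00 mm²; the r=3 cylinder at (7, 12) gives a regular 24-gon of circumradius 3 (constant along its height) (area = (24/2)·3.000²·sin(360°/24) = 27.95 mm²); Subtracting the remaining from the first: starting from that combined region (588.00 mm²), the r=3 cylinder at (7, 12) lies wholly inside it (removes its full 27.95 mm² and its 18.80 mm outline becomes a hole wall) — area = 560.05 mm². Checking containment: at z = 22.6 the cross-section extends beyond the z = 8.6 cross-section by about 331.75 mm².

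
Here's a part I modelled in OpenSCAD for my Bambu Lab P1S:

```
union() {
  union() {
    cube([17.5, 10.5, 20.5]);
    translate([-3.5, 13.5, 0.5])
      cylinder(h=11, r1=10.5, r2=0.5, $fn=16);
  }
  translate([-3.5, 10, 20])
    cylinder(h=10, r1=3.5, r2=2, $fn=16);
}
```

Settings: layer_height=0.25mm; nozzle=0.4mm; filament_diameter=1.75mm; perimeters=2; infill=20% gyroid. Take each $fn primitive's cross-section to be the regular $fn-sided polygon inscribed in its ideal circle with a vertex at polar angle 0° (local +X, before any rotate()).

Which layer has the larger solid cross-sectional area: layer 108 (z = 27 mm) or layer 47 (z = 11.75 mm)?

Layer 108 (z = 27): the cube does not reach this height (z outside [0, 20.5]); the cone at (-3.5, 13.5) is not intersected at this z (z outside [0.5, 11.5]); Merging all regions: nothing is present at this height; the cone at (-3.5, 10) (r1=3.5→r2=2) has section circumradius 2.450 here — a regular 16-gon (area = (16/2)·2.450²·sin(360°/16) = 18.38 mm²); Merging all regions: only the cone at (-3.5, 10) is present, so the union is just that shape — area = 18.38 mm². So its area = 18.38 mm². Layer 47 (z = 11.75): the cube (footprint 17.5×10.5) is included at this height (area 183.75 mm²); the cone at (-3.5, 13.5) is absent (z outside [0.5, 11.5]); Combining (union): only the 17.5×10.5 cube is present, so the union is just that shape — area = 183.75 mm²; the cone at (-3.5, 10) is absent (z outside [20, 30]); Taking the union: only that combined region is present, so the union is just that shape — area = 183.75 mm². So its area = 183.75 mm². Layer 47 is larger (183.75 vs 18.38 mm²).

layer 47 (z = 11.75 mm)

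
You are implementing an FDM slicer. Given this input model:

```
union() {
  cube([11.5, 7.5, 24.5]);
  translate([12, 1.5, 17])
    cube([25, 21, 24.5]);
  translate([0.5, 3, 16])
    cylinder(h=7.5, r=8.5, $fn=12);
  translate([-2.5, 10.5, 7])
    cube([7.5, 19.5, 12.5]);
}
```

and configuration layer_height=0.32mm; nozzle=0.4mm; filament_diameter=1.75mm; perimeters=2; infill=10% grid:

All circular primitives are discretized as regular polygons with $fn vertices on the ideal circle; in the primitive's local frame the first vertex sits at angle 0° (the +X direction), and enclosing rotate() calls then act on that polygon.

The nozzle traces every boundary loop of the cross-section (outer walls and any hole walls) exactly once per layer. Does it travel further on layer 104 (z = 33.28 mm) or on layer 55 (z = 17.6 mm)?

Layer 104 (z = 33.28): the cube does not reach this height (z outside [0, 24.5]); the 25×21 cube at (12, 1.5) contributes its full rectangle (perimeter 92.00 mm); the cylinder at (0.5, 3) is absent (z outside [16, 23.5]); the cube at (-2.5, 10.5) is not intersected at this z (z outside [7, 19.5]); Taking the union: only the 25×21 cube at (12, 1.5) is present, so the union is just that shape — boundary = 92.00 mm. So its perimeter = 92.00 mm. Layer 55 (z = 17.6): the cube (footprint 11.5×7.5) is included at this height (perimeter 38.00 mm); the cube at (12, 1.5) is present — its section is the full 25×21 rectangle (perimeter 92.00 mm); the r=8.5 cylinder at (0.5, 3) contributes a regular 12-gon of circumradius 8.5 (perimeter = 2·12·8.500·sin(180°/12) = 52.80 mm); the 7.5×19.5 cube at (-2.5, 10.5) contributes its full rectangle (perimeter 54.00 mm); Merging all regions: the regions partially overlap (shared area 67.22 mm²), so the edge portions inside another operand are dropped and the merged outline is re-measured after clipping — boundary = 191.73 mm. So its perimeter = 191.73 mm. Layer 55 is larger (191.73 vs 92.00 mm).

layer 55 (z = 17.6 mm)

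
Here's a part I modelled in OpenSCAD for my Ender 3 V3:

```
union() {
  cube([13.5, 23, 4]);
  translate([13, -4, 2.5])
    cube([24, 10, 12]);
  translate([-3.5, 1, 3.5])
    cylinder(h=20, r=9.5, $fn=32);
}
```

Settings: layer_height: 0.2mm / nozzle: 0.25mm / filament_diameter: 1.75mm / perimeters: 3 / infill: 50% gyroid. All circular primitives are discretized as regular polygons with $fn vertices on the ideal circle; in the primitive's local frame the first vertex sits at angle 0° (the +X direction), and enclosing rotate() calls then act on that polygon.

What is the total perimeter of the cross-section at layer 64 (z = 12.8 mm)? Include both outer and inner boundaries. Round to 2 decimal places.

127.59 mm

At z = 12.8 mm: the cube is not intersected at this z (z outside [0, 4]); the cube at (13, -4) (footprint 24×10) is included at this height (perimeter 68.00 mm); the r=9.5 cylinder at (-3.5, 1) contributes a regular 32-gon of circumradius 9.5 (perimeter = 2·32·9.500·sin(180°/32) = 59.59 mm); Combining (union): the 2 present regions are separate (no shared area or edge), so areas and boundary lengths simply add and each stays a separate island — boundary = 127.59 mm. Overall, the cross-section has 2 separate islands. Total boundary length (outer) = 127.59 mm.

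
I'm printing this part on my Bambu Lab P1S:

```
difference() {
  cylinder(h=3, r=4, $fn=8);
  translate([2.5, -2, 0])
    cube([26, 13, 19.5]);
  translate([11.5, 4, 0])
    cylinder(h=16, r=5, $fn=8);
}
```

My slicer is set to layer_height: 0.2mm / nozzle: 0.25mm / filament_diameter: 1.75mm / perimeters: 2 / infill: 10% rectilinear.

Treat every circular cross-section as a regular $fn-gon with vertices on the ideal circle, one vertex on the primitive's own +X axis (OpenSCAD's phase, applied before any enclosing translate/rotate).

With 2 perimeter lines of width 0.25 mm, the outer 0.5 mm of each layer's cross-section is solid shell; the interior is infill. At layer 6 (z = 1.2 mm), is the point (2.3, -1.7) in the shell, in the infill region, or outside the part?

At z = 1.2 mm: the cylinder: section is a regular 8-gon, circumradius r=4; the cube at (2.5, -2) is present — its section is the full 26×13 rectangle; the r=5 cylinder at (11.5, 4) contributes a regular 8-gon of circumradius 5; Taking the first minus the rest: starting from the r=4 cylinder, the 26×13 cube at (2.5, -2) partially overlaps it — only the 4.78 mm² overlap (of its 338.00 mm²) is removed, clipping the outline; the r=5 cylinder at (11.5, 4) misses the remaining region (no effect) — 1 connected region. Overall, the cross-section is a single solid region. The nearest boundary edge runs (2.50, 2.96)→(2.50, -2.00); distance from the point to it = 0.20 mm. The point is inside the cross-section, 0.20 mm from the nearest boundary — within the 0.5 mm shell band (2 × 0.25).

shell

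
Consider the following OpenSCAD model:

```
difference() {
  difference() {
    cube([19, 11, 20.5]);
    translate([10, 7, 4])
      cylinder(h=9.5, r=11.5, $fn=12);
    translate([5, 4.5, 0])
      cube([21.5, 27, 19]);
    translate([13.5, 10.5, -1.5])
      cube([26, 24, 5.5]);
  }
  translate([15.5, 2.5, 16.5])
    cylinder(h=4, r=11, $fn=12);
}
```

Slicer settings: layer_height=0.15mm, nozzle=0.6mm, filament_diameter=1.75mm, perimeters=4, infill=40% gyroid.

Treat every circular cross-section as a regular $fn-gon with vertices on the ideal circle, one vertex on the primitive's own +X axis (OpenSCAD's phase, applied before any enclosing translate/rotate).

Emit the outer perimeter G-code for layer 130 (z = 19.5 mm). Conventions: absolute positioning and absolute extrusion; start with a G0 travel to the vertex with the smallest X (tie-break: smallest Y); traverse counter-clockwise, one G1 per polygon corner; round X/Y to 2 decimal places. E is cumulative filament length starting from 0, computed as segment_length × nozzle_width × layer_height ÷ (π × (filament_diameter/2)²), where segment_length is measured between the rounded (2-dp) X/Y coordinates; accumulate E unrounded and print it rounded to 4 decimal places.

At z = 19.5 mm: the 19×11 cube contributes its full rectangle; the cylinder at (10, 7) does not reach this height (z outside [4, 13.5]); the cube at (5, 4.5) is not intersected at this z (z outside [0, 19]); the cube at (13.5, 10.5) is absent (z outside [-1.5, 4]); Taking the first minus the rest: none of the subtracted shapes is present at this height, so the 19×11 cube is unchanged — 1 connected region; the cylinder at (15.5, 2.5): section is a regular 12-gon, circumradius r=11; After the difference (first − rest): starting from that combined region, the r=11 cylinder at (15.5, 2.5) partially overlaps it — only the 145.69 mm² overlap (of its 363.00 mm²) is removed, clipping the outline — 1 connected region. The outline is a single polygon with 6 vertices. Extrusion per mm of travel: 0.6 × 0.15 / (π × 0.875²) = 0.037418. Accumulating E over each segment gives final E = 1.4093.

G0 X0.00 Y0.00 Z19.50
G1 X5.17 Y0.00 E0.1934
G1 X4.50 Y2.50 E0.2903
G1 X5.97 Y8.00 E0.5033
G1 X8.97 Y11.00 E0.6621
G1 X0.00 Y11.00 E0.9977
G1 X0.00 Y0.00 E1.4093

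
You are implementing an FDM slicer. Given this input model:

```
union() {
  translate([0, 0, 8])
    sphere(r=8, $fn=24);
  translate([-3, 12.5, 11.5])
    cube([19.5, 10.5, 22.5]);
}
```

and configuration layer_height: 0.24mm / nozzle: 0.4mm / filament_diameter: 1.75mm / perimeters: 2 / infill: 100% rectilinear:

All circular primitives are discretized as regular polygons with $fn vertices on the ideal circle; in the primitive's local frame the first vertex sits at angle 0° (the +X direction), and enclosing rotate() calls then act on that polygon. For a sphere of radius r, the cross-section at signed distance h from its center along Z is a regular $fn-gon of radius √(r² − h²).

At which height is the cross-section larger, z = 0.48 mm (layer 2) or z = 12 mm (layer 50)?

layer 50 (z = 12 mm)

Layer 2 (z = 0.48): the r=8 sphere contributes a regular 24-gon of circumradius √(8²−7.52²) = 2.729 (area = (24/2)·2.729²·sin(360°/24) = 23.14 mm²); the cube at (-3, 12.5) is absent (z outside [11.5, 34]); Merging all regions: only the r=8 sphere is present, so the union is just that shape — area = 23.14 mm². So its area = 23.14 mm². Layer 50 (z = 12): the r=8 sphere slices to a regular 24-gon of circumradius 6.928 (√(r²−h²) with h=4 from center) (area = (24/2)·6.928²·sin(360°/24) = 149.08 mm²); the 19.5×10.5 cube at (-3, 12.5) contributes its full rectangle (area 204.75 mm²); Taking the union: the 2 present regions are separate (no shared area or edge), so areas and boundary lengths simply add and each stays a separate island — area = 353.83 mm². So its area = 353.83 mm². Layer 50 is larger (353.83 vs 23.14 mm²).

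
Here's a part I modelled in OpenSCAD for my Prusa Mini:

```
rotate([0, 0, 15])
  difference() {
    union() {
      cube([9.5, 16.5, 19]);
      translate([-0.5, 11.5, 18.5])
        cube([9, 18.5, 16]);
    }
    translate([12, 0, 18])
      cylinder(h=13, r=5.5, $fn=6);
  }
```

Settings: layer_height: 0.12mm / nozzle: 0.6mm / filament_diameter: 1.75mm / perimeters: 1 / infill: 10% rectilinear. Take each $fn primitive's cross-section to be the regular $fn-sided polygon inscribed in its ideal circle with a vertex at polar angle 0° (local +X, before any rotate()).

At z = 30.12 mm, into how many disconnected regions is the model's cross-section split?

1

At z = 30.12 mm: the cube does not reach this height (z outside [0, 19]); the 9×18.5 cube at (-0.5, 11.5) contributes its full rectangle; Merging all regions: only the 9×18.5 cube at (-0.5, 11.5) is present, so the union is just that shape — 1 connected region; the r=5.5 cylinder at (12, 0) gives a regular 6-gon of circumradius 5.5 (constant along its height); Taking the first minus the rest: starting from the result so far, the r=5.5 cylinder at (12, 0) misses the remaining region (no effect) — 1 connected region; (whole slice rotated 15° about Z — lengths, areas and connectivity unchanged). The result has 1 disconnected region.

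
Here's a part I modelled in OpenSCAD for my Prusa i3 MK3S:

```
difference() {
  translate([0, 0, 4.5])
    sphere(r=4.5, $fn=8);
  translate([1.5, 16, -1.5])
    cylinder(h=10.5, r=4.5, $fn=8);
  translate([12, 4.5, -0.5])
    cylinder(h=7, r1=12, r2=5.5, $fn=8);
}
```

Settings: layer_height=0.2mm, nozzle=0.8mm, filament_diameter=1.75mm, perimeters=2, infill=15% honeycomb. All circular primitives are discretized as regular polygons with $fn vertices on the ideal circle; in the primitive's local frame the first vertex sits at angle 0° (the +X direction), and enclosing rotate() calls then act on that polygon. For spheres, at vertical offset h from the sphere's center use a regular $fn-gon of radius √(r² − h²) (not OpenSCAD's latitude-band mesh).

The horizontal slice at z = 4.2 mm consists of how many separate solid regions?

At z = 4.2 mm: the r=4.5 sphere contributes a regular 8-gon of circumradius √(4.5²−0.3²) = 4.490; the cylinder at (1.5, 16): section is a regular 8-gon, circumradius r=4.5; the cone at (12, 4.5) (r1=12→r2=5.5) has section circumradius 7.636 here — a regular 8-gon; Taking the first minus the rest: starting from the r=4.5 sphere, the r=4.5 cylinder at (1.5, 16) misses the remaining region (no effect); the cone at (12, 4.5) misses the remaining region (no effect) — 1 connected region. The result has 1 disconnected region.

1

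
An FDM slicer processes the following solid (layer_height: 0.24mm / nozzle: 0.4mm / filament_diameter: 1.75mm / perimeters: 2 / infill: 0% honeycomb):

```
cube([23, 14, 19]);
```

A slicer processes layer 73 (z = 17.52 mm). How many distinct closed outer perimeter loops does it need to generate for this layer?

At z = 17.52 mm: the 23×14 cube contributes its full rectangle. The result has 1 disconnected region.

1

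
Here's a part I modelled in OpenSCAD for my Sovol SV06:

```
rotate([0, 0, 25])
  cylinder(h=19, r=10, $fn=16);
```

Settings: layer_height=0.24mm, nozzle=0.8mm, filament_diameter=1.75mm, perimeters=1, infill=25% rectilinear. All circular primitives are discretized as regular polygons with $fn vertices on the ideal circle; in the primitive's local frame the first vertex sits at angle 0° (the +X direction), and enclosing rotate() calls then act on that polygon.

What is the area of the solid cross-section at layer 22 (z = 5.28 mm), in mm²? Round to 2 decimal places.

306.15 mm²

At z = 5.28 mm: the cylinder: section is a regular 16-gon, circumradius r=10 (area = (16/2)·10.000²·sin(360°/16) = 306.15 mm²); (whole slice rotated 25° about Z — lengths, areas and connectivity unchanged). Overall, the cross-section is a single solid region. Net area = 306.15 mm².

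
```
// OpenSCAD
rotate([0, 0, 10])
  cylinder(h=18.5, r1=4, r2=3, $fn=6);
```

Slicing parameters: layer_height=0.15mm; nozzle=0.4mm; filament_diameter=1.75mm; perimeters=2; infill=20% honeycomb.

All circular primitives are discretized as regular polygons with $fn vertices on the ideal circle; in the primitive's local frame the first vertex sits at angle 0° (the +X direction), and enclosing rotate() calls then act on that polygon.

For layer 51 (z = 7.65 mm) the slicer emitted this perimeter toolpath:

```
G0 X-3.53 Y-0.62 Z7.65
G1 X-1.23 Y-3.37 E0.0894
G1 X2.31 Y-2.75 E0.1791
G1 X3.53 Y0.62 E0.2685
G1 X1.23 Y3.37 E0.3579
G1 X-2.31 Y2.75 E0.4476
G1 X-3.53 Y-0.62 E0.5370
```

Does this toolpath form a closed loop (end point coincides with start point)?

yes

Start point (G0): (-3.53, -0.62). End point (last G1): the path returns to the start — closed.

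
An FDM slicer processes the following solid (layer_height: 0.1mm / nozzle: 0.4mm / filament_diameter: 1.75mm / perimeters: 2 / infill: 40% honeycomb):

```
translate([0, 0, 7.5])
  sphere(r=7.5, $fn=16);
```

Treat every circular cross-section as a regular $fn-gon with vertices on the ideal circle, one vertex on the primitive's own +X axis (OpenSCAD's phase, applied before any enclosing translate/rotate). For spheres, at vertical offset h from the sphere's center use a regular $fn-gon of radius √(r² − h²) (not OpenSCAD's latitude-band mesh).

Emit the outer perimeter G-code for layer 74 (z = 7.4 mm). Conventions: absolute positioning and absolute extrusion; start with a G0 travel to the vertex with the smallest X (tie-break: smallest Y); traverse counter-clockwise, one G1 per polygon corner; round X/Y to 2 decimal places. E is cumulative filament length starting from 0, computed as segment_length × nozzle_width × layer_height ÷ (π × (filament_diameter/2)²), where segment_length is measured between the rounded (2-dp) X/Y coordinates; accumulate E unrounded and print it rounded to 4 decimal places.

At z = 7.4 mm: the sphere: section is a regular 16-gon, circumradius = √(r²−h²) = √(7.5²−0.1²) = 7.499. The outline is a single polygon with 16 vertices. Extrusion per mm of travel: 0.4 × 0.1 / (π × 0.875²) = 0.016630. Accumulating E over each segment gives final E = 0.7786.

G0 X-7.50 Y0.00 Z7.40
G1 X-6.93 Y-2.87 E0.0487
G1 X-5.30 Y-5.30 E0.0973
G1 X-2.87 Y-6.93 E0.1460
G1 X0.00 Y-7.50 E0.1946
G1 X2.87 Y-6.93 E0.2433
G1 X5.30 Y-5.30 E0.2920
G1 X6.93 Y-2.87 E0.3406
G1 X7.50 Y0.00 E0.3893
G1 X6.93 Y2.87 E0.4379
G1 X5.30 Y5.30 E0.4866
G1 X2.87 Y6.93 E0.5353
G1 X0.00 Y7.50 E0.5839
G1 X-2.87 Y6.93 E0.6326
G1 X-5.30 Y5.30 E0.6812
G1 X-6.93 Y2.87 E0.7299
G1 X-7.50 Y0.00 E0.7786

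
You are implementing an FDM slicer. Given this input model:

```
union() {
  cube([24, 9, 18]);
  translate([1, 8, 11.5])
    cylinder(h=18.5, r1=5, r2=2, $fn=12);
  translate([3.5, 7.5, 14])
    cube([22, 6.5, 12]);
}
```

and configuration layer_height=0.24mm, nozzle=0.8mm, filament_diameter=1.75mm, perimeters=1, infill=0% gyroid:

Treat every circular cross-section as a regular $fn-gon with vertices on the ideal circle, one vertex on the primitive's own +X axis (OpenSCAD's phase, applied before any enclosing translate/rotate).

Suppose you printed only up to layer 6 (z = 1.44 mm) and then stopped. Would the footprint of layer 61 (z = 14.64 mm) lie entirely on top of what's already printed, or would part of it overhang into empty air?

part overhangs

Compare the two slices. At z = 1.44: the 24×9 cube contributes its full rectangle (area 216.00 mm²); the cone at (1, 8) is not intersected at this z (z outside [11.5, 30]); the cube at (3.5, 7.5) does not reach this height (z outside [14, 26]); Merging all regions: only the 24×9 cube is present, so the union is just that shape — area = 216.00 mm². At z = 14.64: the cube (footprint 24×9) is included at this height (area 216.00 mm²); the cone at (1, 8) contributes a regular 12-gon of circumradius 4.491 (interpolated between r1=5 and r2=2 at t=0.170) (area = (12/2)·4.491²·sin(360°/12) = 60.50 mm²); the 22×6.5 cube at (3.5, 7.5) contributes its full rectangle (area 143.00 mm²); Combining (union): the regions partially overlap — summed areas 419.50 mm² minus the doubly-counted overlap 58.49 mm² gives 361.01 mm² — area = 361.01 mm². Checking containment: at z = 14.64 the cross-section extends beyond the z = 1.44 cross-section by about 145.01 mm².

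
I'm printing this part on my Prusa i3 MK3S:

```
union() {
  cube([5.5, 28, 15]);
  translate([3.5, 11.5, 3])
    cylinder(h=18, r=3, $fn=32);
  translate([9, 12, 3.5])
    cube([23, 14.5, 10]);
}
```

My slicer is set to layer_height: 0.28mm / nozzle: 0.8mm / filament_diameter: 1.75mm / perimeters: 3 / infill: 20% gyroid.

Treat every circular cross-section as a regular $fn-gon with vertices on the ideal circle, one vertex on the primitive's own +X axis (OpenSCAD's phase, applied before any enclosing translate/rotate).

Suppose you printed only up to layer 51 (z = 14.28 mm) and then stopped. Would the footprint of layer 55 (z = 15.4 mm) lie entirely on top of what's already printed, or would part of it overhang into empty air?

entirely on top

Compare the two slices. At z = 14.28: the cube is present — its section is the full 5.5×28 rectangle (area 154.00 mm²); the r=3 cylinder at (3.5, 11.5) contributes a regular 32-gon of circumradius 3 (area = (32/2)·3.000²·sin(360°/32) = 28.09 mm²); the cube at (9, 12) is absent (z outside [3.5, 13.5]); Taking the union: the regions partially overlap — summed areas 182.09 mm² minus the doubly-counted overlap 25.04 mm² gives 157.05 mm² — area = 157.05 mm². At z = 15.4: the cube is absent (z outside [0, 15]); the r=3 cylinder at (3.5, 11.5) gives a regular 32-gon of circumradius 3 (constant along its height) (area = (32/2)·3.000²·sin(360°/32) = 28.09 mm²); the cube at (9, 12) is absent (z outside [3.5, 13.5]); Merging all regions: only the r=3 cylinder at (3.5, 11.5) is present, so the union is just that shape — area = 28.09 mm². Checking containment: the cross-section at z = 15.4 is a subset of the cross-section at z = 14.28.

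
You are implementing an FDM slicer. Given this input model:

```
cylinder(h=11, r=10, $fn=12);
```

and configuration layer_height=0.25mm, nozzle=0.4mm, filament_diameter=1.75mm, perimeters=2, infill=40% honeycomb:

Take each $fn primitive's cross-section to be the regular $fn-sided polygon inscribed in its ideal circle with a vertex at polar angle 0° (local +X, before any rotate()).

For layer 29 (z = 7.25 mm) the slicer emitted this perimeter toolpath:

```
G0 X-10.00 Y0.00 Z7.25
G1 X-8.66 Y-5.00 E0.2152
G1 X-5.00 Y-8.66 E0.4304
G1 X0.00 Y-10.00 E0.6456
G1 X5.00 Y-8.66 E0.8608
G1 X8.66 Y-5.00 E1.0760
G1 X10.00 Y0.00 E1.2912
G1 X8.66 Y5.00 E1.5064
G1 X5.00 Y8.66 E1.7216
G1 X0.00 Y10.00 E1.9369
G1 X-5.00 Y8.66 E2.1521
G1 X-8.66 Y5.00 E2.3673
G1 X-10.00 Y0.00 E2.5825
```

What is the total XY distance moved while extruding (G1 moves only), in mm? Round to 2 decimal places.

62.12 mm

Sum the Euclidean lengths of each G1 segment: total = 62.12 mm.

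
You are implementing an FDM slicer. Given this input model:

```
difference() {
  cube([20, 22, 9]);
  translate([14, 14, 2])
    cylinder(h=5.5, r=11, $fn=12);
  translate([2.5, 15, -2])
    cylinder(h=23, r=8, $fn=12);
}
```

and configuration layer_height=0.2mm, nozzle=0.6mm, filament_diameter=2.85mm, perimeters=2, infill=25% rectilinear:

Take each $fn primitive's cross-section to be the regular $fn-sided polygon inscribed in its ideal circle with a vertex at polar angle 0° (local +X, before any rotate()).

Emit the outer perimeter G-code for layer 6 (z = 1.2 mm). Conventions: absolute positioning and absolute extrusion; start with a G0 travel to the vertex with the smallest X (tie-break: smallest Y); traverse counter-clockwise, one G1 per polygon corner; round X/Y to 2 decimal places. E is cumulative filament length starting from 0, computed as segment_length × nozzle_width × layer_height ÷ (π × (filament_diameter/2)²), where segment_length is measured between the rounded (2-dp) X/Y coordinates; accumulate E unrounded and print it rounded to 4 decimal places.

At z = 1.2 mm: the 20×22 cube contributes its full rectangle; the cylinder at (14, 14) does not reach this height (z outside [2, 7.5]); the r=8 cylinder at (2.5, 15) gives a regular 12-gon of circumradius 8 (constant along its height); After the difference (first − rest): starting from the 20×22 cube, the r=8 cylinder at (2.5, 15) partially overlaps it — only the 130.80 mm² overlap (of its 192.00 mm²) is removed, clipping the outline — 1 connected region. The outline is a single polygon with 11 vertices. Extrusion per mm of travel: 0.6 × 0.2 / (π × 1.425²) = 0.018811. Accumulating E over each segment gives final E = 1.6368.

G0 X0.00 Y0.00 Z1.20
G1 X20.00 Y0.00 E0.3762
G1 X20.00 Y22.00 E0.7900
G1 X6.23 Y22.00 E1.0491
G1 X6.50 Y21.93 E1.0543
G1 X9.43 Y19.00 E1.1323
G1 X10.50 Y15.00 E1.2101
G1 X9.43 Y11.00 E1.2880
G1 X6.50 Y8.07 E1.3660
G1 X2.50 Y7.00 E1.4439
G1 X0.00 Y7.67 E1.4925
G1 X0.00 Y0.00 E1.6368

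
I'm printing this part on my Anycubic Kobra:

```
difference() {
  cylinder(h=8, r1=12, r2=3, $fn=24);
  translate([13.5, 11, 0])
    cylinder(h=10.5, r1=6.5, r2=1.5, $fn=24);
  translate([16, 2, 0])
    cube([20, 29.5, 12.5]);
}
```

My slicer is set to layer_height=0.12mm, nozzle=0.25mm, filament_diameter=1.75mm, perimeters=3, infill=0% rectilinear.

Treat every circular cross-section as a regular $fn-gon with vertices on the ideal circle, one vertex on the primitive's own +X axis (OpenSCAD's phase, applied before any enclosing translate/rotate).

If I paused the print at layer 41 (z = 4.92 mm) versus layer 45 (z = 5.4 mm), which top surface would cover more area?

layer 41 (z = 4.92 mm)

Layer 41 (z = 4.92): the cone (r1=12→r2=3) has section circumradius 6.465 here — a regular 24-gon (area = (24/2)·6.465²·sin(360°/24) = 129.81 mm²); the cone at (13.5, 11) contributes a regular 24-gon of circumradius 4.157 (interpolated between r1=6.5 and r2=1.5 at t=0.469) (area = (24/2)·4.157²·sin(360°/24) = 53.67 mm²); the cube at (16, 2) is present — its section is the full 20×29.5 rectangle (area 590.00 mm²); Taking the first minus the rest: starting from the cone (129.81 mm²), the cone at (13.5, 11) misses the remaining region (no effect); the 20×29.5 cube at (16, 2) misses the remaining region (no effect) — area = 129.81 mm². So its area = 129.81 mm². Layer 45 (z = 5.4): the cone (r1=12→r2=3) has section circumradius 5.925 here — a regular 24-gon (area = (24/2)·5.925²·sin(360°/24) = 109.03 mm²); the cone at (13.5, 11) contributes a regular 24-gon of circumradius 3.929 (interpolated between r1=6.5 and r2=1.5 at t=0.514) (area = (24/2)·3.929²·sin(360°/24) = 47.93 mm²); the cube at (16, 2) (footprint 20×29.5) is included at this height (area 590.00 mm²); After the difference (first − rest): starting from the cone (109.03 mm²), the cone at (13.5, 11) misses the remaining region (no effect); the 20×29.5 cube at (16, 2) misses the remaining region (no effect) — area = 109.03 mm². So its area = 109.03 mm². Layer 41 is larger (129.81 vs 109.03 mm²).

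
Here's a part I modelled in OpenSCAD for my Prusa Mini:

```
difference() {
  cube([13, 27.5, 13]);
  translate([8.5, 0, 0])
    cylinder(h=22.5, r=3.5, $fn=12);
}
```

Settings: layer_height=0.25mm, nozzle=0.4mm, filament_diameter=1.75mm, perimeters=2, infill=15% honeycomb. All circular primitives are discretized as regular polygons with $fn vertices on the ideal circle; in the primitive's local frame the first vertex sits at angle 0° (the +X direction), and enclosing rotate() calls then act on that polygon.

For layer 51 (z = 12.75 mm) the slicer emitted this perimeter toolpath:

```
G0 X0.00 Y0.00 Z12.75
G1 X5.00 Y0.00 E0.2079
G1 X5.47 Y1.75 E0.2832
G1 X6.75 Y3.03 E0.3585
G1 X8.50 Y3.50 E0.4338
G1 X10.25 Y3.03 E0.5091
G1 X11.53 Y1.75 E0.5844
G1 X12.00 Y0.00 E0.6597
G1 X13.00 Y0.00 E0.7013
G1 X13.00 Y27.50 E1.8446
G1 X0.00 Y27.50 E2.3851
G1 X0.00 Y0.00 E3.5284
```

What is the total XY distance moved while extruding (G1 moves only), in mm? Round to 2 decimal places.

Sum the Euclidean lengths of each G1 segment: total = 84.87 mm.

84.87 mm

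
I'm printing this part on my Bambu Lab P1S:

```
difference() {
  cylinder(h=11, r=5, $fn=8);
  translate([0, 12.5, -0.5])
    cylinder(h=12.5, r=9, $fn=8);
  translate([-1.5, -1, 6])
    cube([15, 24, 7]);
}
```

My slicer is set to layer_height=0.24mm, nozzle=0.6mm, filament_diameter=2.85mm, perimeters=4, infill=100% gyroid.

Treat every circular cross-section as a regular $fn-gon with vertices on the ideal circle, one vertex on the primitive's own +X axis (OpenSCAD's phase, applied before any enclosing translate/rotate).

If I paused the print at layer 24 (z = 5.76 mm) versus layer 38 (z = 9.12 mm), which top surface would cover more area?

Layer 24 (z = 5.76): the cylinder: section is a regular 8-gon, circumradius r=5 (area = (8/2)·5.000²·sin(360°/8) = 70.71 mm²); the cylinder at (0, 12.5): section is a regular 8-gon, circumradius r=9 (area = (8/2)·9.000²·sin(360°/8) = 229.10 mm²); the cube at (-1.5, -1) does not reach this height (z outside [6, 13]); Taking the first minus the rest: starting from the r=5 cylinder (70.71 mm²), the r=9 cylinder at (0, 12.5) partially overlaps it — only the 2.72 mm² overlap (of its 229.10 mm²) is removed, clipping the outline — area = 67.99 mm². So its area = 67.99 mm². Layer 38 (z = 9.12): the r=5 cylinder gives a regular 8-gon of circumradius 5 (constant along its height) (area = (8/2)·5.000²·sin(360°/8) = 70.71 mm²); the cylinder at (0, 12.5): section is a regular 8-gon, circumradius r=9 (area = (8/2)·9.000²·sin(360°/8) = 229.10 mm²); the cube at (-1.5, -1) (footprint 15×24) is included at this height (area 360.00 mm²); Taking the first minus the rest: starting from the r=5 cylinder (70.71 mm²), the r=9 cylinder at (0, 12.5) partially overlaps it — only the 2.72 mm² overlap (of its 229.10 mm²) is removed, clipping the outline; the 15×24 cube at (-1.5, -1) partially overlaps it — only the 28.33 mm² overlap (of its 360.00 mm²) is removed, clipping the outline — area = 39.67 mm². So its area = 39.67 mm². Layer 24 is larger (67.99 vs 39.67 mm²).

layer 24 (z = 5.76 mm)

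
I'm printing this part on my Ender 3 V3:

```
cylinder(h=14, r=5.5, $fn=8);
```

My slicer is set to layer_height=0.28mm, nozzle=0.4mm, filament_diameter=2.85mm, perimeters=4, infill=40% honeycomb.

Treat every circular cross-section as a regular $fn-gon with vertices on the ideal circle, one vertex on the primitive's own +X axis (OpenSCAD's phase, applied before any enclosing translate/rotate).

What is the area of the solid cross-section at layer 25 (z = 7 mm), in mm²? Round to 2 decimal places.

85.56 mm²

At z = 7 mm: the r=5.5 cylinder contributes a regular 8-gon of circumradius 5.5 (area = (8/2)·5.500²·sin(360°/8) = 85.56 mm²). Overall, the cross-section is a single solid region. Net area = 85.56 mm².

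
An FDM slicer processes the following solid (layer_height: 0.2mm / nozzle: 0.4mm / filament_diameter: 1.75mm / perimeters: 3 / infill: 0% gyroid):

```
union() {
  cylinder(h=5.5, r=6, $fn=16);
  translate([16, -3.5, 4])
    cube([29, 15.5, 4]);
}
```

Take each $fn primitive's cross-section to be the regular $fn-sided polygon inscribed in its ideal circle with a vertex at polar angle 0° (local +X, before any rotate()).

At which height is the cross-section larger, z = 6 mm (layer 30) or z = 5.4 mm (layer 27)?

Layer 30 (z = 6): the cylinder is not intersected at this z (z outside [0, 5.5]); the cube at (16, -3.5) is present — its section is the full 29×15.5 rectangle (area 449.50 mm²); Merging all regions: only the 29×15.5 cube at (16, -3.5) is present, so the union is just that shape — area = 449.50 mm². So its area = 449.50 mm². Layer 27 (z = 5.4): the r=6 cylinder contributes a regular 16-gon of circumradius 6 (area = (16/2)·6.000²·sin(360°/16) = 110.21 mm²); the cube at (16, -3.5) is present — its section is the full 29×15.5 rectangle (area 449.50 mm²); Taking the union: the 2 present regions are separate (no shared area or edge), so areas and boundary lengths simply add and each stays a separate island — area = 559.71 mm². So its area = 559.71 mm². Layer 27 is larger (559.71 vs 449.50 mm²).

layer 27 (z = 5.4 mm)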